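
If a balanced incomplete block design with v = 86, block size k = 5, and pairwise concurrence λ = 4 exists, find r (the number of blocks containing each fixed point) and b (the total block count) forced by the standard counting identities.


Any 2-(v, k, λ) BIBD satisfies two necessary conditions:
  (i)  Each point sits in r blocks, and counting incidences through any fixed point gives r(k − 1) = λ(v − 1), so r = λ(v − 1)/(k − 1).
  (ii) Total incidences bk = vr, so b = vr/k.
Step 1: r = λ(v − 1)/(k − 1) = 4·(86 − 1)/(5 − 1) = 4·85/4 = 340/4 = 85.
Step 2: b = vr/k = 86·85/5 = 7310/5 = 1462.
Check integrality: r = 85 ∈ Z ✓, b = 1462 ∈ Z ✓.
(These identities are necessary conditions: they determine r and b for any design with these parameters, but do not by themselves prove that one exists.)

r = 85, b = 1462.


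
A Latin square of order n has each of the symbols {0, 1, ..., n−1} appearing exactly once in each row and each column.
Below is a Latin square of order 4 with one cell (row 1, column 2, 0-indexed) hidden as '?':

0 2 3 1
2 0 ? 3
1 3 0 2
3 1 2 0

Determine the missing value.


Row 1 contains symbols [0, 2, 3] — missing [1].
Column 2 contains symbols [0, 2, 3] — missing [1].
The missing symbol must appear in both missing sets; intersection = [1].
Therefore the hidden value is 1.

Missing value = 1.


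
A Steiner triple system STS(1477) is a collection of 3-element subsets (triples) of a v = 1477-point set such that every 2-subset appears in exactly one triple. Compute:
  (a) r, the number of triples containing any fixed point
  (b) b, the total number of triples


An STS(v) is a 2-(v, 3, 1) BIBD: block size k = 3, λ = 1.
Replication: r(k − 1) = λ(v − 1) ⇒ r·2 = 1477 − 1 = 1476 ⇒ r = 738.
Block count: bk = vr ⇒ b·3 = 1477·738 = 1090026 ⇒ b = 363342.

r = 738, b = 363342.


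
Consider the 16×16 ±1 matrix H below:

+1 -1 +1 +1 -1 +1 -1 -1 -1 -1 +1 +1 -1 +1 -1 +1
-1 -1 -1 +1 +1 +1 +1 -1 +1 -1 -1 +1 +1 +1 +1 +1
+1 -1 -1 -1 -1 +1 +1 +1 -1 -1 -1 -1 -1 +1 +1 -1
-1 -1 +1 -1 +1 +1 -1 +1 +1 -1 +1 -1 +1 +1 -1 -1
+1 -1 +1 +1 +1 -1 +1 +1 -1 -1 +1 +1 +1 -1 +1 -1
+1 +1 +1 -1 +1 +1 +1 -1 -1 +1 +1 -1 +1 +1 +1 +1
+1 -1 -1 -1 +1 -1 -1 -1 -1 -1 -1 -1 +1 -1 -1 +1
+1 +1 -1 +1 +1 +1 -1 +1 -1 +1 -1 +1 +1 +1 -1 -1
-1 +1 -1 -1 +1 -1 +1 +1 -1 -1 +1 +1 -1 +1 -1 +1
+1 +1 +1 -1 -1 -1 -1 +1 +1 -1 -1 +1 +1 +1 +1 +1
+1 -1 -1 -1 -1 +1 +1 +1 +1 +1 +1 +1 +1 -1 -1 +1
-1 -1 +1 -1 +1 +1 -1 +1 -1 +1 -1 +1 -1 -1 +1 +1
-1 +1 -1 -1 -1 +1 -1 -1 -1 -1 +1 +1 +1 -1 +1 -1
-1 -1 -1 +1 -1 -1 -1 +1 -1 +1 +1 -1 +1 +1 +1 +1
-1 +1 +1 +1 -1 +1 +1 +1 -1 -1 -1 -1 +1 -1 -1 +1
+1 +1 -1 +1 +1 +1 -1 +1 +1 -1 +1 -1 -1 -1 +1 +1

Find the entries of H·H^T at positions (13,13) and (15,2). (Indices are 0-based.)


Row 2 of H: [1, -1, -1, -1, -1, 1, 1, 1, -1, -1, -1, -1, -1, 1, 1, -1].
Row 13 of H: [-1, -1, -1, 1, -1, -1, -1, 1, -1, 1, 1, -1, 1, 1, 1, 1].
Row 15 of H: [1, 1, -1, 1, 1, 1, -1, 1, 1, -1, 1, -1, -1, -1, 1, 1].
(H·H^T)[13][13] = Σ_j H[13][j]·H[13][j] = (-1)² + (-1)² + (-1)² + (1)² + (-1)² + (-1)² + (-1)² + (1)² + (-1)² + (1)² + (1)² + (-1)² + (1)² + (1)² + (1)² + (1)² = 1 + 1 + 1 + 1 + 1 + 1 + 1 + 1 + 1 + 1 + 1 + 1 + 1 + 1 + 1 + 1 = 16.
(H·H^T)[15][2] = Σ_j H[15][j]·H[2][j] = (1)·(1) + (1)·(-1) + (-1)·(-1) + (1)·(-1) + (1)·(-1) + (1)·(1) + (-1)·(1) + (1)·(1) + (1)·(-1) + (-1)·(-1) + (1)·(-1) + (-1)·(-1) + (-1)·(-1) + (-1)·(1) + (1)·(1) + (1)·(-1) = 1 + -1 + 1 + -1 + -1 + 1 + -1 + 1 + -1 + 1 + -1 + 1 + 1 + -1 + 1 + -1 = 0.
So rows 15 and 2 are orthogonal; the diagonal entry equals n = 16.

(13,13) entry = 16; (15,2) entry = 0.


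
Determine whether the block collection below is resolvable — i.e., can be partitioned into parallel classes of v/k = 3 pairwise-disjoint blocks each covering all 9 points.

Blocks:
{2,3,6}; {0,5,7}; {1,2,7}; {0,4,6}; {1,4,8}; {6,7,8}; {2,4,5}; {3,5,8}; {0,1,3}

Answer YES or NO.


v = 9, block size k = 3, number of blocks = 9.
For resolvability, blocks must partition into parallel classes of size v/k = 3.
Total blocks must therefore be a multiple of 3: 9 = 3·3 + 0 ⇒ divisible ✓.
Greedy packing gives 3 candidate class(es). Each should be a full parallel class (size 3, covers all 9 points).
  Class 1 (3 blocks): {2,3,6}; {0,5,7}; {1,4,8}. Points covered: [0, 1, 2, 3, 4, 5, 6, 7, 8].
  Class 2 (3 blocks): {1,2,7}; {0,4,6}; {3,5,8}. Points covered: [0, 1, 2, 3, 4, 5, 6, 7, 8].
  Class 3 (3 blocks): {6,7,8}; {2,4,5}; {0,1,3}. Points covered: [0, 1, 2, 3, 4, 5, 6, 7, 8].
All classes full (size 3)? YES. All classes cover every point? YES.
Resolvable? YES.

YES


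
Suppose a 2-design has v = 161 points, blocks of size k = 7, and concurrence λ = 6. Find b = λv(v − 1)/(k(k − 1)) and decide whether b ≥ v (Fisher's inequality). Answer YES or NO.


r = λ(v − 1)/(k − 1) = 6·160/6 = 160.
b = vr/k = 161·160/7 = 3680.
Fisher's inequality: b ≥ v ⇔ 3680 ≥ 161? YES.

YES


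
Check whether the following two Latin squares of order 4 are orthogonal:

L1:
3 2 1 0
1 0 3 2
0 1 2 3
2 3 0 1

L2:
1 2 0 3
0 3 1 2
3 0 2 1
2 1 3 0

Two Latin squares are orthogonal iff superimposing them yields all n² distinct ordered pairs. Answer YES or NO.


Form the n² = 16 superimposed pairs (L1[i][j], L2[i][j]), row by row (rows and columns indexed from 0):
row 0: (3,1) (2,2) (1,0) (0,3)
row 1: (1,0) (0,3) (3,1) (2,2)
row 2: (0,3) (1,0) (2,2) (3,1)
row 3: (2,2) (3,1) (0,3) (1,0)
Orthogonality requires all 16 pairs distinct.
But the pair (1,0) repeats: cell (0,2) has L1 = 1, L2 = 0, and cell (1,0) has L1 = 1, L2 = 0.
A repeated pair means some other pair never occurs (only 4 distinct pairs out of 16), so the squares are not orthogonal.
Conclusion: NO.

NO


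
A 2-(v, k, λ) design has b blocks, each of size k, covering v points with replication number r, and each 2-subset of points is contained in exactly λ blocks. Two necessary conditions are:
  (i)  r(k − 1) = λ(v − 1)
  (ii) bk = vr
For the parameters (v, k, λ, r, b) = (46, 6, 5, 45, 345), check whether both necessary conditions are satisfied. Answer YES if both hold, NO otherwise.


Condition (i): r(k − 1) = 45·5 = 225; λ(v − 1) = 5·45 = 225. Match? YES.
Condition (ii): bk = 345·6 = 2070; vr = 46·45 = 2070. Match? YES.
Both conditions hold? YES.

YES


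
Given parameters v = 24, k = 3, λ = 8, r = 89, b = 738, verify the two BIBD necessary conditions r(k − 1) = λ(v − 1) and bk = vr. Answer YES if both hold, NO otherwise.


Condition (i): r(k − 1) = 89·2 = 178; λ(v − 1) = 8·23 = 184. Match? NO.
Condition (ii): bk = 738·3 = 2214; vr = 24·89 = 2136. Match? NO.
Both conditions hold? NO.

NO


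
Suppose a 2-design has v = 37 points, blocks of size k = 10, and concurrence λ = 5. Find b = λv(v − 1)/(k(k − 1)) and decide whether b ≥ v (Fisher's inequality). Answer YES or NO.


r = λ(v − 1)/(k − 1) = 5·36/9 = 20.
b = vr/k = 37·20/10 = 74.
Fisher's inequality: b ≥ v ⇔ 74 ≥ 37? YES.

YES


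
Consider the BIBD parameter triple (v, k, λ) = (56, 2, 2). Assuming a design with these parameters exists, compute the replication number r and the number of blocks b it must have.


Any 2-(v, k, λ) BIBD satisfies two necessary conditions:
  (i)  Each point sits in r blocks, and counting incidences through any fixed point gives r(k − 1) = λ(v − 1), so r = λ(v − 1)/(k − 1).
  (ii) Total incidences bk = vr, so b = vr/k.
Step 1: r = λ(v − 1)/(k − 1) = 2·(56 − 1)/(2 − 1) = 2·55/1 = 110/1 = 110.
Step 2: b = vr/k = 56·110/2 = 6160/2 = 3080.
Check integrality: r = 110 ∈ Z ✓, b = 3080 ∈ Z ✓.
(These identities are necessary conditions: they determine r and b for any design with these parameters, but do not by themselves prove that one exists.)

r = 110, b = 3080.


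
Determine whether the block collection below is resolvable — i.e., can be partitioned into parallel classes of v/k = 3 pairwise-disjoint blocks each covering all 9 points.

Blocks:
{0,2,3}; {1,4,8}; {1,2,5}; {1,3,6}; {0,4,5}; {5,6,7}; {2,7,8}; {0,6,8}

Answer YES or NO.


v = 9, block size k = 3, number of blocks = 8.
For resolvability, blocks must partition into parallel classes of size v/k = 3.
Total blocks must therefore be a multiple of 3: 8 = 3·2 + 2 ⇒ not divisible ✗.
Resolvable? NO.

NO


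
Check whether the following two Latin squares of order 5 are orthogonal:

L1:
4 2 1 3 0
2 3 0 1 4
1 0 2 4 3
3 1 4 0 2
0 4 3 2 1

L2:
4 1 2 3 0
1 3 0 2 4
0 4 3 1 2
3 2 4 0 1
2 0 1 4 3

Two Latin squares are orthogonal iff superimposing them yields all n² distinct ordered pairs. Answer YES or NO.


Form the n² = 25 superimposed pairs (L1[i][j], L2[i][j]), row by row (rows and columns indexed from 0):
row 0: (4,4) (2,1) (1,2) (3,3) (0,0)
row 1: (2,1) (3,3) (0,0) (1,2) (4,4)
row 2: (1,0) (0,4) (2,3) (4,1) (3,2)
row 3: (3,3) (1,2) (4,4) (0,0) (2,1)
row 4: (0,2) (4,0) (3,1) (2,4) (1,3)
Orthogonality requires all 25 pairs distinct.
But the pair (2,1) repeats: cell (0,1) has L1 = 2, L2 = 1, and cell (1,0) has L1 = 2, L2 = 1.
A repeated pair means some other pair never occurs (only 15 distinct pairs out of 25), so the squares are not orthogonal.
Conclusion: NO.

NO


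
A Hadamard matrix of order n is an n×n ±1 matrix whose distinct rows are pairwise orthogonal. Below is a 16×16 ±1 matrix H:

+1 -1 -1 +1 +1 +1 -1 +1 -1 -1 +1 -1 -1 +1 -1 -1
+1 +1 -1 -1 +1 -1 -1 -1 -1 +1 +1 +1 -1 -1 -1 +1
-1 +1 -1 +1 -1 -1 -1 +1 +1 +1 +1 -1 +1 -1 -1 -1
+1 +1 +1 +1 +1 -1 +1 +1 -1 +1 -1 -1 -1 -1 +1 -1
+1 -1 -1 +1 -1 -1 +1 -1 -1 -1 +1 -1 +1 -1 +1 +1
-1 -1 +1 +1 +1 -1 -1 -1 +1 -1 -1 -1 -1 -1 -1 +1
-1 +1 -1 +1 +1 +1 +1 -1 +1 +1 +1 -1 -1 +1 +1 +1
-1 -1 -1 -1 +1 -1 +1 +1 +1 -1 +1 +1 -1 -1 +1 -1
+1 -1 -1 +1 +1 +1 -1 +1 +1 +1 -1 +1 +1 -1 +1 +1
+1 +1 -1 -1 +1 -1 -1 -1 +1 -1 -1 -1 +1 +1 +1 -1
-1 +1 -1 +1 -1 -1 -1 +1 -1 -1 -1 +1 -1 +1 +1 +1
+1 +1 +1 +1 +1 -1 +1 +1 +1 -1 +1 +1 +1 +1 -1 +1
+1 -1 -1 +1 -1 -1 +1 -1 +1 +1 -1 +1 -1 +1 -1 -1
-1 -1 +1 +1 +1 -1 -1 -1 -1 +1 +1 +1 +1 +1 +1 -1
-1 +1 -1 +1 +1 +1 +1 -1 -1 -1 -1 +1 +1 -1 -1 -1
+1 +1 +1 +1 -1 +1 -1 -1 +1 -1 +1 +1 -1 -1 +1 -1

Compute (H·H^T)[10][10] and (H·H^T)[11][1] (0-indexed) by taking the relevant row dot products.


Row 1 of H: [1, 1, -1, -1, 1, -1, -1, -1, -1, 1, 1, 1, -1, -1, -1, 1].
Row 10 of H: [-1, 1, -1, 1, -1, -1, -1, 1, -1, -1, -1, 1, -1, 1, 1, 1].
Row 11 of H: [1, 1, 1, 1, 1, -1, 1, 1, 1, -1, 1, 1, 1, 1, -1, 1].
(H·H^T)[10][10] = Σ_j H[10][j]·H[10][j] = (-1)² + (1)² + (-1)² + (1)² + (-1)² + (-1)² + (-1)² + (1)² + (-1)² + (-1)² + (-1)² + (1)² + (-1)² + (1)² + (1)² + (1)² = 1 + 1 + 1 + 1 + 1 + 1 + 1 + 1 + 1 + 1 + 1 + 1 + 1 + 1 + 1 + 1 = 16.
(H·H^T)[11][1] = Σ_j H[11][j]·H[1][j] = (1)·(1) + (1)·(1) + (1)·(-1) + (1)·(-1) + (1)·(1) + (-1)·(-1) + (1)·(-1) + (1)·(-1) + (1)·(-1) + (-1)·(1) + (1)·(1) + (1)·(1) + (1)·(-1) + (1)·(-1) + (-1)·(-1) + (1)·(1) = 1 + 1 + -1 + -1 + 1 + 1 + -1 + -1 + -1 + -1 + 1 + 1 + -1 + -1 + 1 + 1 = 0.
So rows 11 and 1 are orthogonal; the diagonal entry equals n = 16.

(10,10) entry = 16; (11,1) entry = 0.


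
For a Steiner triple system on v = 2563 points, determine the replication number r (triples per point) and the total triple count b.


An STS(v) is a 2-(v, 3, 1) BIBD: block size k = 3, λ = 1.
Replication: r(k − 1) = λ(v − 1) ⇒ r·2 = 2563 − 1 = 2562 ⇒ r = 1281.
Block count: bk = vr ⇒ b·3 = 2563·1281 = 3283203 ⇒ b = 1094401.
(Check via b = v(v − 1)/6 = 2563·2562/6 = 6566406/6 = 1094401.)

r = 1281, b = 1094401.


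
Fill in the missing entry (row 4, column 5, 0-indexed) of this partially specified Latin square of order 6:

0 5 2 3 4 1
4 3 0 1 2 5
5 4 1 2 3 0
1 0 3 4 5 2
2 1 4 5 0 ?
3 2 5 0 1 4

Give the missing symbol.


Row 4 contains symbols [0, 1, 2, 4, 5] — missing [3].
Column 5 contains symbols [0, 1, 2, 4, 5] — missing [3].
The missing symbol must appear in both missing sets; intersection = [3].
Therefore the hidden value is 3.

Missing value = 3.


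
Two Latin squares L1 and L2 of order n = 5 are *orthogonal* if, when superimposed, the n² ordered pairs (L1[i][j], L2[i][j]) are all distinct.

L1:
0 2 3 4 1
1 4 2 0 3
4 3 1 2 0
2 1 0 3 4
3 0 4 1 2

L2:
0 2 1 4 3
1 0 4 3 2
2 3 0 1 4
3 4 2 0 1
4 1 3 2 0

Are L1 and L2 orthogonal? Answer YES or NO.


Form the n² = 25 superimposed pairs (L1[i][j], L2[i][j]), row by row (rows and columns indexed from 0):
row 0: (0,0) (2,2) (3,1) (4,4) (1,3)
row 1: (1,1) (4,0) (2,4) (0,3) (3,2)
row 2: (4,2) (3,3) (1,0) (2,1) (0,4)
row 3: (2,3) (1,4) (0,2) (3,0) (4,1)
row 4: (3,4) (0,1) (4,3) (1,2) (2,0)
Orthogonality requires all 25 pairs distinct.
Check by first coordinate: for each symbol s of L1, list the L2 entries in the n cells where L1 = s; they must all differ.
  L1 = 0: L2 entries (in reading order) 0, 3, 4, 2, 1 — all 5 distinct ✓
  L1 = 1: L2 entries (in reading order) 3, 1, 0, 4, 2 — all 5 distinct ✓
  L1 = 2: L2 entries (in reading order) 2, 4, 1, 3, 0 — all 5 distinct ✓
  L1 = 3: L2 entries (in reading order) 1, 2, 3, 0, 4 — all 5 distinct ✓
  L1 = 4: L2 entries (in reading order) 4, 0, 2, 1, 3 — all 5 distinct ✓
Every symbol of L1 meets every symbol of L2 exactly once, so all 25 pairs are distinct (25 of 25).
Conclusion: YES.

YES


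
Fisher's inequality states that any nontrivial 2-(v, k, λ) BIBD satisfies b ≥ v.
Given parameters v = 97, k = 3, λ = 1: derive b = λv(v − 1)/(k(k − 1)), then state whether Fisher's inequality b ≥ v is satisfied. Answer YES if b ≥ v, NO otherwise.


b = λv(v − 1)/(k(k − 1)) = 1·97·96/(3·2) = 9312/6 = 1552.
Compare with v = 97: b ≥ v, so Fisher's inequality holds.

YES


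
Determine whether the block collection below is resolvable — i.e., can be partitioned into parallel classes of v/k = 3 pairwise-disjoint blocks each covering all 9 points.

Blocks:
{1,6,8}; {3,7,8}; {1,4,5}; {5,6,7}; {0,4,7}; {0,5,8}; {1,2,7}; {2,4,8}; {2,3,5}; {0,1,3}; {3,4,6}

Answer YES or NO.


v = 9, block size k = 3, number of blocks = 11.
For resolvability, blocks must partition into parallel classes of size v/k = 3.
Total blocks must therefore be a multiple of 3: 11 = 3·3 + 2 ⇒ not divisible ✗.
Resolvable? NO.

NO


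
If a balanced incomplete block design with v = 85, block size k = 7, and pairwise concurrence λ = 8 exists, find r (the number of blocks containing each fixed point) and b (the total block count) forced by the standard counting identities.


Any 2-(v, k, λ) BIBD satisfies two necessary conditions:
  (i)  Each point sits in r blocks, and counting incidences through any fixed point gives r(k − 1) = λ(v − 1), so r = λ(v − 1)/(k − 1).
  (ii) Total incidences bk = vr, so b = vr/k.
Step 1: r = λ(v − 1)/(k − 1) = 8·(85 − 1)/(7 − 1) = 8·84/6 = 672/6 = 112.
Step 2: b = vr/k = 85·112/7 = 9520/7 = 1360.
Check integrality: r = 112 ∈ Z ✓, b = 1360 ∈ Z ✓.
(These identities are necessary conditions: they determine r and b for any design with these parameters, but do not by themselves prove that one exists.)

r = 112, b = 1360.


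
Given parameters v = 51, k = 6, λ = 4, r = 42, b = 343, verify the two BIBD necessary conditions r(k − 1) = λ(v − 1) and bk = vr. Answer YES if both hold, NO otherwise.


Condition (i): r(k − 1) = 42·5 = 210; λ(v − 1) = 4·50 = 200. Match? NO.
Condition (ii): bk = 343·6 = 2058; vr = 51·42 = 2142. Match? NO.
Both conditions hold? NO.

NO


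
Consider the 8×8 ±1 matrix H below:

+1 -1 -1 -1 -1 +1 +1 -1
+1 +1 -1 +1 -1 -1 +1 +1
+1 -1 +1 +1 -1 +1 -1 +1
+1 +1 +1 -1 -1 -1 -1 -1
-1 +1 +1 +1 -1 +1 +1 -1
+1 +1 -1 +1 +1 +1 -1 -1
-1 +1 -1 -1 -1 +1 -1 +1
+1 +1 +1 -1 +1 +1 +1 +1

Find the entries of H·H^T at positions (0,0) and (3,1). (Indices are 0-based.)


Row 0 of H: [1, -1, -1, -1, -1, 1, 1, -1].
Row 1 of H: [1, 1, -1, 1, -1, -1, 1, 1].
Row 3 of H: [1, 1, 1, -1, -1, -1, -1, -1].
(H·H^T)[0][0] = Σ_j H[0][j]·H[0][j] = (1)² + (-1)² + (-1)² + (-1)² + (-1)² + (1)² + (1)² + (-1)² = 1 + 1 + 1 + 1 + 1 + 1 + 1 + 1 = 8.
(H·H^T)[3][1] = Σ_j H[3][j]·H[1][j] = (1)·(1) + (1)·(1) + (1)·(-1) + (-1)·(1) + (-1)·(-1) + (-1)·(-1) + (-1)·(1) + (-1)·(1) = 1 + 1 + -1 + -1 + 1 + 1 + -1 + -1 = 0.
So rows 3 and 1 are orthogonal; the diagonal entry equals n = 8.

(0,0) entry = 8; (3,1) entry = 0.


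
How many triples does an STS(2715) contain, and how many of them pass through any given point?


An STS(v) is a 2-(v, 3, 1) BIBD: block size k = 3, λ = 1.
Replication: r(k − 1) = λ(v − 1) ⇒ r·2 = 2715 − 1 = 2714 ⇒ r = 1357.
Block count: bk = vr ⇒ b·3 = 2715·1357 = 3684255 ⇒ b = 1228085.
(Check via b = v(v − 1)/6 = 2715·2714/6 = 7368510/6 = 1228085.)

r = 1357, b = 1228085.


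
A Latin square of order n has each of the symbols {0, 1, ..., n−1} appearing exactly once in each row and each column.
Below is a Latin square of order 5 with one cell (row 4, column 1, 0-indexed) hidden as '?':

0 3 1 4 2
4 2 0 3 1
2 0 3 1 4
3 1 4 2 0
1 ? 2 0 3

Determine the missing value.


Row 4 contains symbols [0, 1, 2, 3] — missing [4].
Column 1 contains symbols [0, 1, 2, 3] — missing [4].
The missing symbol must appear in both missing sets; intersection = [4].
Therefore the hidden value is 4.

Missing value = 4.


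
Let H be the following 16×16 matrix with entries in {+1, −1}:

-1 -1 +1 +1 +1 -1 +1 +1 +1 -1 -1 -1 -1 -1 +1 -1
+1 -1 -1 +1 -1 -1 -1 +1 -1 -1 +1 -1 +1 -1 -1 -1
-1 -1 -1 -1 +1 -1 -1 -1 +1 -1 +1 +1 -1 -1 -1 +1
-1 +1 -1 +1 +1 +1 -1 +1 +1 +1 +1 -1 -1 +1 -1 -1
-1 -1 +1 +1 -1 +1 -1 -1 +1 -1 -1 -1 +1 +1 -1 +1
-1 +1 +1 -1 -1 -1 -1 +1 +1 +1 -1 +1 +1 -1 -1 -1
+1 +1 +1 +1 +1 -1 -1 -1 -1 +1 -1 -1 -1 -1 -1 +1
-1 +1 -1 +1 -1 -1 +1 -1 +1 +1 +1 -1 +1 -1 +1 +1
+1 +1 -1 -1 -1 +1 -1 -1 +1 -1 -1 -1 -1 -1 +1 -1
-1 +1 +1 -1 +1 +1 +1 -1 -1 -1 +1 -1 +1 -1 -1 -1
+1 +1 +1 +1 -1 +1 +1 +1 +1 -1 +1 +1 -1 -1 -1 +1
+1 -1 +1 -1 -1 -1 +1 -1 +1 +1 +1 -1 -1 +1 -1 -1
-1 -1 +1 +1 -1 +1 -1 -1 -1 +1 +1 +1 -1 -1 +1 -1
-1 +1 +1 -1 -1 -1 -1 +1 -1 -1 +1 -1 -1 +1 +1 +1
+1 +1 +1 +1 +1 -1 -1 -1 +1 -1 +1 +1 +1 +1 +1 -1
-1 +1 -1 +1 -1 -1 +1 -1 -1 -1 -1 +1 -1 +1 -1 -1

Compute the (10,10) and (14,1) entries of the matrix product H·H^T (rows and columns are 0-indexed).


Row 1 of H: [1, -1, -1, 1, -1, -1, -1, 1, -1, -1, 1, -1, 1, -1, -1, -1].
Row 10 of H: [1, 1, 1, 1, -1, 1, 1, 1, 1, -1, 1, 1, -1, -1, -1, 1].
Row 14 of H: [1, 1, 1, 1, 1, -1, -1, -1, 1, -1, 1, 1, 1, 1, 1, -1].
(H·H^T)[10][10] = Σ_j H[10][j]·H[10][j] = (1)² + (1)² + (1)² + (1)² + (-1)² + (1)² + (1)² + (1)² + (1)² + (-1)² + (1)² + (1)² + (-1)² + (-1)² + (-1)² + (1)² = 1 + 1 + 1 + 1 + 1 + 1 + 1 + 1 + 1 + 1 + 1 + 1 + 1 + 1 + 1 + 1 = 16.
(H·H^T)[14][1] = Σ_j H[14][j]·H[1][j] = (1)·(1) + (1)·(-1) + (1)·(-1) + (1)·(1) + (1)·(-1) + (-1)·(-1) + (-1)·(-1) + (-1)·(1) + (1)·(-1) + (-1)·(-1) + (1)·(1) + (1)·(-1) + (1)·(1) + (1)·(-1) + (1)·(-1) + (-1)·(-1) = 1 + -1 + -1 + 1 + -1 + 1 + 1 + -1 + -1 + 1 + 1 + -1 + 1 + -1 + -1 + 1 = 0.
So rows 14 and 1 are orthogonal; the diagonal entry equals n = 16.

(10,10) entry = 16; (14,1) entry = 0.


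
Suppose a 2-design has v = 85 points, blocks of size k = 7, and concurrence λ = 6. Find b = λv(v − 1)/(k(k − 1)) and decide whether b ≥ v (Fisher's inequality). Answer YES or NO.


r = λ(v − 1)/(k − 1) = 6·84/6 = 84.
b = vr/k = 85·84/7 = 1020.
Fisher's inequality: b ≥ v ⇔ 1020 ≥ 85? YES.

YES


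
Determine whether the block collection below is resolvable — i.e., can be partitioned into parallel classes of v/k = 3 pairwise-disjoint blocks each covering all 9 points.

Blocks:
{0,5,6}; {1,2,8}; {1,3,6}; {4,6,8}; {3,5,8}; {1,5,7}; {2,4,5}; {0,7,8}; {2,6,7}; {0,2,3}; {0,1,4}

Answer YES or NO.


v = 9, block size k = 3, number of blocks = 11.
For resolvability, blocks must partition into parallel classes of size v/k = 3.
Total blocks must therefore be a multiple of 3: 11 = 3·3 + 2 ⇒ not divisible ✗.
Resolvable? NO.

NO


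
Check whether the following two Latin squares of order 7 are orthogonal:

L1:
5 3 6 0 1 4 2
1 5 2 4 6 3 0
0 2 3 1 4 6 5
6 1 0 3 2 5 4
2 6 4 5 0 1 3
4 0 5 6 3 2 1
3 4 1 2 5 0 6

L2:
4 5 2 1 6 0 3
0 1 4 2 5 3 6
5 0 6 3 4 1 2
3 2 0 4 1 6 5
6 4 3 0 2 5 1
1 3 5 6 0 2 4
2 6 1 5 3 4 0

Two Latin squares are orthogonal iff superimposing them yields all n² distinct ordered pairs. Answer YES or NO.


Form the n² = 49 superimposed pairs (L1[i][j], L2[i][j]), row by row (rows and columns indexed from 0):
row 0: (5,4) (3,5) (6,2) (0,1) (1,6) (4,0) (2,3)
row 1: (1,0) (5,1) (2,4) (4,2) (6,5) (3,3) (0,6)
row 2: (0,5) (2,0) (3,6) (1,3) (4,4) (6,1) (5,2)
row 3: (6,3) (1,2) (0,0) (3,4) (2,1) (5,6) (4,5)
row 4: (2,6) (6,4) (4,3) (5,0) (0,2) (1,5) (3,1)
row 5: (4,1) (0,3) (5,5) (6,6) (3,0) (2,2) (1,4)
row 6: (3,2) (4,6) (1,1) (2,5) (5,3) (0,4) (6,0)
Orthogonality requires all 49 pairs distinct.
Check by first coordinate: for each symbol s of L1, list the L2 entries in the n cells where L1 = s; they must all differ.
  L1 = 0: L2 entries (in reading order) 1, 6, 5, 0, 2, 3, 4 — all 7 distinct ✓
  L1 = 1: L2 entries (in reading order) 6, 0, 3, 2, 5, 4, 1 — all 7 distinct ✓
  L1 = 2: L2 entries (in reading order) 3, 4, 0, 1, 6, 2, 5 — all 7 distinct ✓
  L1 = 3: L2 entries (in reading order) 5, 3, 6, 4, 1, 0, 2 — all 7 distinct ✓
  L1 = 4: L2 entries (in reading order) 0, 2, 4, 5, 3, 1, 6 — all 7 distinct ✓
  L1 = 5: L2 entries (in reading order) 4, 1, 2, 6, 0, 5, 3 — all 7 distinct ✓
  L1 = 6: L2 entries (in reading order) 2, 5, 1, 3, 4, 6, 0 — all 7 distinct ✓
Every symbol of L1 meets every symbol of L2 exactly once, so all 49 pairs are distinct (49 of 49).
Conclusion: YES.

YES


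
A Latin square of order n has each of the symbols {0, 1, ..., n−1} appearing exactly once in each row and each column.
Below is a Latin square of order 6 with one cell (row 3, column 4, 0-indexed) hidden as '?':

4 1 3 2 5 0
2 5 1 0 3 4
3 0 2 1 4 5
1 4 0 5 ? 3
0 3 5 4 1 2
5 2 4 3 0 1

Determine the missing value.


Row 3 contains symbols [0, 1, 3, 4, 5] — missing [2].
Column 4 contains symbols [0, 1, 3, 4, 5] — missing [2].
The missing symbol must appear in both missing sets; intersection = [2].
Therefore the hidden value is 2.

Missing value = 2.


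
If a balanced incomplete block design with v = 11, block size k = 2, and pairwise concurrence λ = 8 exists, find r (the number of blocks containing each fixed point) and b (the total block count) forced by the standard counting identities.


Any 2-(v, k, λ) BIBD satisfies two necessary conditions:
  (i)  Each point sits in r blocks, and counting incidences through any fixed point gives r(k − 1) = λ(v − 1), so r = λ(v − 1)/(k − 1).
  (ii) Total incidences bk = vr, so b = vr/k.
Step 1: r = λ(v − 1)/(k − 1) = 8·(11 − 1)/(2 − 1) = 8·10/1 = 80/1 = 80.
Step 2: b = vr/k = 11·80/2 = 880/2 = 440.
Check integrality: r = 80 ∈ Z ✓, b = 440 ∈ Z ✓.
(These identities are necessary conditions: they determine r and b for any design with these parameters, but do not by themselves prove that one exists.)

r = 80, b = 440.


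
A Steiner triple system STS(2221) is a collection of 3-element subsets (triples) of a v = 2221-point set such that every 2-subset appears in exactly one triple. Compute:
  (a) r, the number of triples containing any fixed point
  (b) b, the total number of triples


An STS(v) is a 2-(v, 3, 1) BIBD: block size k = 3, λ = 1.
Replication: r(k − 1) = λ(v − 1) ⇒ r·2 = 2221 − 1 = 2220 ⇒ r = 1110.
Block count: b = v(v − 1)/6 = 2221·2220/6 = 4930620/6 = 821770.
(Check via bk = vr: 821770·3 = 2465310 = 2221·1110 = 2465310 ✓.)

r = 1110, b = 821770.


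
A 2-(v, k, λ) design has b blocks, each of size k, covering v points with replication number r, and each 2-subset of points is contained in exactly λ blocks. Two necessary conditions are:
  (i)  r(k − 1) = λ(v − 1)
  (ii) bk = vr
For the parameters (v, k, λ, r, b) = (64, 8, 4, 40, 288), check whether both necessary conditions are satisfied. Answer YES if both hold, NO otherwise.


Condition (i): r(k − 1) = 40·7 = 280; λ(v − 1) = 4·63 = 252. Match? NO.
Condition (ii): bk = 288·8 = 2304; vr = 64·40 = 2560. Match? NO.
Both conditions hold? NO.

NO


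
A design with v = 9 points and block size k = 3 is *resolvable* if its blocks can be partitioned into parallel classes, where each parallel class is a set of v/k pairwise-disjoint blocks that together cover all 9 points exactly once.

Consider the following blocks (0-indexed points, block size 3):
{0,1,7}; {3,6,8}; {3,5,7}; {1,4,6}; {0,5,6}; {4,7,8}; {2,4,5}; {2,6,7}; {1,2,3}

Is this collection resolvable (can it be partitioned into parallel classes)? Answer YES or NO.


v = 9, block size k = 3, number of blocks = 9.
For resolvability, blocks must partition into parallel classes of size v/k = 3.
Total blocks must therefore be a multiple of 3: 9 = 3·3 + 0 ⇒ divisible ✓.
Consider block {3,5,7}. The only other block(s) in the collection disjoint from it are {1,4,6} — just 1 block(s). Any parallel class containing {3,5,7} would need 2 other blocks each disjoint from it, so no parallel class of size 3 can contain {3,5,7}.
Since every block must belong to some parallel class in a resolution, the collection cannot be partitioned into parallel classes.
Resolvable? NO.

NO


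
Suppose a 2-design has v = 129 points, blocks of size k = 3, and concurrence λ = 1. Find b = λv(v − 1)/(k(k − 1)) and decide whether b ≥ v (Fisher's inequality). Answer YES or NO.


b = λv(v − 1)/(k(k − 1)) = 1·129·128/(3·2) = 16512/6 = 2752.
Compare with v = 129: b ≥ v, so Fisher's inequality holds.

YES


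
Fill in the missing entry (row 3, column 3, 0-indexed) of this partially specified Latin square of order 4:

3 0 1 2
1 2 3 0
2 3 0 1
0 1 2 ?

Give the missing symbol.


Row 3 contains symbols [0, 1, 2] — missing [3].
Column 3 contains symbols [0, 1, 2] — missing [3].
The missing symbol must appear in both missing sets; intersection = [3].
Therefore the hidden value is 3.

Missing value = 3.


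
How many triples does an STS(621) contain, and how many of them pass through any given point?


An STS(v) is a 2-(v, 3, 1) BIBD: block size k = 3, λ = 1.
Replication: r(k − 1) = λ(v − 1) ⇒ r·2 = 621 − 1 = 620 ⇒ r = 310.
Block count: bk = vr ⇒ b·3 = 621·310 = 192510 ⇒ b = 64170.

r = 310, b = 64170.


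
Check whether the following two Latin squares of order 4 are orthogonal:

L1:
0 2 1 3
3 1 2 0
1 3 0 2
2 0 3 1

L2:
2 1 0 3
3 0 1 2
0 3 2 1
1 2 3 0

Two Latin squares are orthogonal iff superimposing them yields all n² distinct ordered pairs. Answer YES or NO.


Form the n² = 16 superimposed pairs (L1[i][j], L2[i][j]), row by row (rows and columns indexed from 0):
row 0: (0,2) (2,1) (1,0) (3,3)
row 1: (3,3) (1,0) (2,1) (0,2)
row 2: (1,0) (3,3) (0,2) (2,1)
row 3: (2,1) (0,2) (3,3) (1,0)
Orthogonality requires all 16 pairs distinct.
But the pair (3,3) repeats: cell (0,3) has L1 = 3, L2 = 3, and cell (1,0) has L1 = 3, L2 = 3.
A repeated pair means some other pair never occurs (only 4 distinct pairs out of 16), so the squares are not orthogonal.
Conclusion: NO.

NO


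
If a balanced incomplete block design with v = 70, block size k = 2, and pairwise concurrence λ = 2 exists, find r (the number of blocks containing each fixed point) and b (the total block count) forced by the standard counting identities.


Any 2-(v, k, λ) BIBD satisfies two necessary conditions:
  (i)  Each point sits in r blocks, and counting incidences through any fixed point gives r(k − 1) = λ(v − 1), so r = λ(v − 1)/(k − 1).
  (ii) Total incidences bk = vr, so b = vr/k.
Step 1: r = λ(v − 1)/(k − 1) = 2·(70 − 1)/(2 − 1) = 2·69/1 = 138/1 = 138.
Step 2: b = vr/k = 70·138/2 = 9660/2 = 4830.
Check integrality: r = 138 ∈ Z ✓, b = 4830 ∈ Z ✓.
(These identities are necessary conditions: they determine r and b for any design with these parameters, but do not by themselves prove that one exists.)

r = 138, b = 4830.


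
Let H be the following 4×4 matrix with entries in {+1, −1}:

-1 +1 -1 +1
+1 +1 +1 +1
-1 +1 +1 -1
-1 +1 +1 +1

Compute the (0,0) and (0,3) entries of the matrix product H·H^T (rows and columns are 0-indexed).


Row 0 of H: [-1, 1, -1, 1].
Row 3 of H: [-1, 1, 1, 1].
(H·H^T)[0][0] = Σ_j H[0][j]·H[0][j] = (-1)² + (1)² + (-1)² + (1)² = 1 + 1 + 1 + 1 = 4.
(H·H^T)[0][3] = Σ_j H[0][j]·H[3][j] = (-1)·(-1) + (1)·(1) + (-1)·(1) + (1)·(1) = 1 + 1 + -1 + 1 = 2.
Rows 0 and 3 are not orthogonal (dot product = 2 ≠ 0), so H is not a Hadamard matrix.

(0,0) entry = 4; (0,3) entry = 2.


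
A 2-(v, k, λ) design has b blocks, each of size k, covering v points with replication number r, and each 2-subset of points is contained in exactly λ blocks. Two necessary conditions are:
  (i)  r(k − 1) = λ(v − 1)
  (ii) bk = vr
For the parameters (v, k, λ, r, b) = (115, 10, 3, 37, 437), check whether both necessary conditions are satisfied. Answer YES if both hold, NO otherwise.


Condition (i): r(k − 1) = 37·9 = 333; λ(v − 1) = 3·114 = 342. Match? NO.
Condition (ii): bk = 437·10 = 4370; vr = 115·37 = 4255. Match? NO.
Both conditions hold? NO.

NO


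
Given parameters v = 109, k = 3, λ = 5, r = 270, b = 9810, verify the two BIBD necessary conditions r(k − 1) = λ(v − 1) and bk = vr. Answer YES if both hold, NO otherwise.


Condition (i): r(k − 1) = 270·2 = 540; λ(v − 1) = 5·108 = 540. Match? YES.
Condition (ii): bk = 9810·3 = 29430; vr = 109·270 = 29430. Match? YES.
Both conditions hold? YES.

YES


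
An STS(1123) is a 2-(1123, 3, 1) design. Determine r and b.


An STS(v) is a 2-(v, 3, 1) BIBD: block size k = 3, λ = 1.
Replication: r(k − 1) = λ(v − 1) ⇒ r·2 = 1123 − 1 = 1122 ⇒ r = 561.
Block count: b = v(v − 1)/6 = 1123·1122/6 = 1260006/6 = 210001.

r = 561, b = 210001.


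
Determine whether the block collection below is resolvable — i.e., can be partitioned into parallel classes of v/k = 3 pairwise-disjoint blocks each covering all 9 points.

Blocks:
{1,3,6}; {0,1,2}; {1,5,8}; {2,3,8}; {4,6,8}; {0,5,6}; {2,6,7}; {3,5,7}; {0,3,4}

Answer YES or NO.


v = 9, block size k = 3, number of blocks = 9.
For resolvability, blocks must partition into parallel classes of size v/k = 3.
Total blocks must therefore be a multiple of 3: 9 = 3·3 + 0 ⇒ divisible ✓.
Consider block {1,3,6}. It intersects every other block in the collection, so no parallel class of size 3 can contain it.
Since every block must belong to some parallel class in a resolution, the collection cannot be partitioned into parallel classes.
Resolvable? NO.

NO


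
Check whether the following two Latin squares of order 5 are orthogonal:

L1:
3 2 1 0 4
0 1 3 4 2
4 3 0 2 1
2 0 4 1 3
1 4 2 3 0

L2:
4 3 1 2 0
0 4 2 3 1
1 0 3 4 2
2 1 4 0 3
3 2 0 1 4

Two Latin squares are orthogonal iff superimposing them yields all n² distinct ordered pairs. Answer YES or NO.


Form the n² = 25 superimposed pairs (L1[i][j], L2[i][j]), row by row (rows and columns indexed from 0):
row 0: (3,4) (2,3) (1,1) (0,2) (4,0)
row 1: (0,0) (1,4) (3,2) (4,3) (2,1)
row 2: (4,1) (3,0) (0,3) (2,4) (1,2)
row 3: (2,2) (0,1) (4,4) (1,0) (3,3)
row 4: (1,3) (4,2) (2,0) (3,1) (0,4)
Orthogonality requires all 25 pairs distinct.
Check by first coordinate: for each symbol s of L1, list the L2 entries in the n cells where L1 = s; they must all differ.
  L1 = 0: L2 entries (in reading order) 2, 0, 3, 1, 4 — all 5 distinct ✓
  L1 = 1: L2 entries (in reading order) 1, 4, 2, 0, 3 — all 5 distinct ✓
  L1 = 2: L2 entries (in reading order) 3, 1, 4, 2, 0 — all 5 distinct ✓
  L1 = 3: L2 entries (in reading order) 4, 2, 0, 3, 1 — all 5 distinct ✓
  L1 = 4: L2 entries (in reading order) 0, 3, 1, 4, 2 — all 5 distinct ✓
Every symbol of L1 meets every symbol of L2 exactly once, so all 25 pairs are distinct (25 of 25).
Conclusion: YES.

YES


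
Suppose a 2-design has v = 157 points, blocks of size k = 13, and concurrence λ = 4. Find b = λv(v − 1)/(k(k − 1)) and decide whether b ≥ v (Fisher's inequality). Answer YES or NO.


b = λv(v − 1)/(k(k − 1)) = 4·157·156/(13·12) = 97968/156 = 628.
Compare with v = 157: b ≥ v, so Fisher's inequality holds.

YES


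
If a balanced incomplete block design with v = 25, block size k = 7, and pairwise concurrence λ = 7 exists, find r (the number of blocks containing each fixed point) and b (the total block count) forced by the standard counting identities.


Any 2-(v, k, λ) BIBD satisfies two necessary conditions:
  (i)  Each point sits in r blocks, and counting incidences through any fixed point gives r(k − 1) = λ(v − 1), so r = λ(v − 1)/(k − 1).
  (ii) Total incidences bk = vr, so b = vr/k.
Step 1: r = λ(v − 1)/(k − 1) = 7·(25 − 1)/(7 − 1) = 7·24/6 = 168/6 = 28.
Step 2: b = vr/k = 25·28/7 = 700/7 = 100.
Check integrality: r = 28 ∈ Z ✓, b = 100 ∈ Z ✓.
(These identities are necessary conditions: they determine r and b for any design with these parameters, but do not by themselves prove that one exists.)

r = 28, b = 100.


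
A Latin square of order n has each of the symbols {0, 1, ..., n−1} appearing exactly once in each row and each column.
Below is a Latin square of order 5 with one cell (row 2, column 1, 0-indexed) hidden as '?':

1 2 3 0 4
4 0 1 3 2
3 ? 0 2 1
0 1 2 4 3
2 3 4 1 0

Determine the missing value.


Row 2 contains symbols [0, 1, 2, 3] — missing [4].
Column 1 contains symbols [0, 1, 2, 3] — missing [4].
The missing symbol must appear in both missing sets; intersection = [4].
Therefore the hidden value is 4.

Missing value = 4.


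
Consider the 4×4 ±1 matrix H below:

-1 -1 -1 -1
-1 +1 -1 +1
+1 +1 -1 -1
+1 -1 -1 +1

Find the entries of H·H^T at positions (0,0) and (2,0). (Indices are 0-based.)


Row 0 of H: [-1, -1, -1, -1].
Row 2 of H: [1, 1, -1, -1].
(H·H^T)[0][0] = Σ_j H[0][j]·H[0][j] = (-1)² + (-1)² + (-1)² + (-1)² = 1 + 1 + 1 + 1 = 4.
(H·H^T)[2][0] = Σ_j H[2][j]·H[0][j] = (1)·(-1) + (1)·(-1) + (-1)·(-1) + (-1)·(-1) = -1 + -1 + 1 + 1 = 0.
So rows 2 and 0 are orthogonal; the diagonal entry equals n = 4.

(0,0) entry = 4; (2,0) entry = 0.


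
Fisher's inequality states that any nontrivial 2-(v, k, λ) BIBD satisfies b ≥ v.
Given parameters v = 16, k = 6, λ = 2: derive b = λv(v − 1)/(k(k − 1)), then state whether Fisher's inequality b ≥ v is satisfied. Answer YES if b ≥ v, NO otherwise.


r = λ(v − 1)/(k − 1) = 2·15/5 = 6.
b = vr/k = 16·6/6 = 16.
Fisher's inequality: b ≥ v ⇔ 16 ≥ 16? YES.

YES


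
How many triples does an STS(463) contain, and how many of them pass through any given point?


An STS(v) is a 2-(v, 3, 1) BIBD: block size k = 3, λ = 1.
Replication: r(k − 1) = λ(v − 1) ⇒ r·2 = 463 − 1 = 462 ⇒ r = 231.
Block count: b = v(v − 1)/6 = 463·462/6 = 213906/6 = 35651.
(Check via bk = vr: 35651·3 = 106953 = 463·231 = 106953 ✓.)

r = 231, b = 35651.


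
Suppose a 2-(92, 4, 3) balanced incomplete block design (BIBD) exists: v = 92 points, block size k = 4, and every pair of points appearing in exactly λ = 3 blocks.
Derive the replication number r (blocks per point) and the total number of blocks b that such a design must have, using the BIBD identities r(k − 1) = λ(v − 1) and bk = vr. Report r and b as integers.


Any 2-(v, k, λ) BIBD satisfies two necessary conditions:
  (i)  Each point sits in r blocks, and counting incidences through any fixed point gives r(k − 1) = λ(v − 1), so r = λ(v − 1)/(k − 1).
  (ii) Total incidences bk = vr, so b = vr/k.
Step 1: r = λ(v − 1)/(k − 1) = 3·(92 − 1)/(4 − 1) = 3·91/3 = 273/3 = 91.
Step 2: b = vr/k = 92·91/4 = 8372/4 = 2093.
Check integrality: r = 91 ∈ Z ✓, b = 2093 ∈ Z ✓.
(These identities are necessary conditions: they determine r and b for any design with these parameters, but do not by themselves prove that one exists.)

r = 91, b = 2093.


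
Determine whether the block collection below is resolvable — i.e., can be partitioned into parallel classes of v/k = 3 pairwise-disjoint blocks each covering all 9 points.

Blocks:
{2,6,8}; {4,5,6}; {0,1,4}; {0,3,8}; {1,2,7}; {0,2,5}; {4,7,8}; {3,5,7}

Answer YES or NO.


v = 9, block size k = 3, number of blocks = 8.
For resolvability, blocks must partition into parallel classes of size v/k = 3.
Total blocks must therefore be a multiple of 3: 8 = 3·2 + 2 ⇒ not divisible ✗.
Resolvable? NO.

NO


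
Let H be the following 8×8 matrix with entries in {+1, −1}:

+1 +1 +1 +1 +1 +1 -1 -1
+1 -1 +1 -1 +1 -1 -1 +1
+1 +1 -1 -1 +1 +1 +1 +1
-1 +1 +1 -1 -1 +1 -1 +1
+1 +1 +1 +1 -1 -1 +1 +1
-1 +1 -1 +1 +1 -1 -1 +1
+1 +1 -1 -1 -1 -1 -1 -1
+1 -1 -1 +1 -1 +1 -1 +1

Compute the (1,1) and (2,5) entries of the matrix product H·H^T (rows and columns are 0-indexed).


Row 1 of H: [1, -1, 1, -1, 1, -1, -1, 1].
Row 2 of H: [1, 1, -1, -1, 1, 1, 1, 1].
Row 5 of H: [-1, 1, -1, 1, 1, -1, -1, 1].
(H·H^T)[1][1] = Σ_j H[1][j]·H[1][j] = (1)² + (-1)² + (1)² + (-1)² + (1)² + (-1)² + (-1)² + (1)² = 1 + 1 + 1 + 1 + 1 + 1 + 1 + 1 = 8.
(H·H^T)[2][5] = Σ_j H[2][j]·H[5][j] = (1)·(-1) + (1)·(1) + (-1)·(-1) + (-1)·(1) + (1)·(1) + (1)·(-1) + (1)·(-1) + (1)·(1) = -1 + 1 + 1 + -1 + 1 + -1 + -1 + 1 = 0.
So rows 2 and 5 are orthogonal; the diagonal entry equals n = 8.

(1,1) entry = 8; (2,5) entry = 0.


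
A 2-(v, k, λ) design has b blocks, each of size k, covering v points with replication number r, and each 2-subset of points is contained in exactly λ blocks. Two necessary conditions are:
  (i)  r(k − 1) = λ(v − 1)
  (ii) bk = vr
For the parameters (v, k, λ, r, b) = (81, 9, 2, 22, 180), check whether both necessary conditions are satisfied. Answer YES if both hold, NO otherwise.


Condition (i): r(k − 1) = 22·8 = 176; λ(v − 1) = 2·80 = 160. Match? NO.
Condition (ii): bk = 180·9 = 1620; vr = 81·22 = 1782. Match? NO.
Both conditions hold? NO.

NO


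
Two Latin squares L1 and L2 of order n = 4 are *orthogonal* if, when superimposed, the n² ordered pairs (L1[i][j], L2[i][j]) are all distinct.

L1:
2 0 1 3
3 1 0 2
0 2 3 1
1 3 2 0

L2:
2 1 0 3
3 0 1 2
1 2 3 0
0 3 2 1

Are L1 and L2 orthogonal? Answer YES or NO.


Form the n² = 16 superimposed pairs (L1[i][j], L2[i][j]), row by row (rows and columns indexed from 0):
row 0: (2,2) (0,1) (1,0) (3,3)
row 1: (3,3) (1,0) (0,1) (2,2)
row 2: (0,1) (2,2) (3,3) (1,0)
row 3: (1,0) (3,3) (2,2) (0,1)
Orthogonality requires all 16 pairs distinct.
But the pair (3,3) repeats: cell (0,3) has L1 = 3, L2 = 3, and cell (1,0) has L1 = 3, L2 = 3.
A repeated pair means some other pair never occurs (only 4 distinct pairs out of 16), so the squares are not orthogonal.
Conclusion: NO.

NO


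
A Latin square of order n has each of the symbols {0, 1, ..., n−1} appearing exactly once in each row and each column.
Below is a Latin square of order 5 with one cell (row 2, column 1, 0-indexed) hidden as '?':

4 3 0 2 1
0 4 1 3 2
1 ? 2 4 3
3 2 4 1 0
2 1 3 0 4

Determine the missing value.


Row 2 contains symbols [1, 2, 3, 4] — missing [0].
Column 1 contains symbols [1, 2, 3, 4] — missing [0].
The missing symbol must appear in both missing sets; intersection = [0].
Therefore the hidden value is 0.

Missing value = 0.


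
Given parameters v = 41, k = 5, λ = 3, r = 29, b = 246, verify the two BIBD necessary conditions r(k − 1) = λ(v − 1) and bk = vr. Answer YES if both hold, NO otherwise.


Condition (i): r(k − 1) = 29·4 = 116; λ(v − 1) = 3·40 = 120. Match? NO.
Condition (ii): bk = 246·5 = 1230; vr = 41·29 = 1189. Match? NO.
Both conditions hold? NO.

NO


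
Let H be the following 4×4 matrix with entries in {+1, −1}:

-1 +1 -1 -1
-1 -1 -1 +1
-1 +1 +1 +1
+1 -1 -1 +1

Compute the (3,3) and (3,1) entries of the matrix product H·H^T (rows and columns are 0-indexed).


Row 1 of H: [-1, -1, -1, 1].
Row 3 of H: [1, -1, -1, 1].
(H·H^T)[3][3] = Σ_j H[3][j]·H[3][j] = (1)² + (-1)² + (-1)² + (1)² = 1 + 1 + 1 + 1 = 4.
(H·H^T)[3][1] = Σ_j H[3][j]·H[1][j] = (1)·(-1) + (-1)·(-1) + (-1)·(-1) + (1)·(1) = -1 + 1 + 1 + 1 = 2.
Rows 3 and 1 are not orthogonal (dot product = 2 ≠ 0), so H is not a Hadamard matrix.

(3,3) entry = 4; (3,1) entry = 2.


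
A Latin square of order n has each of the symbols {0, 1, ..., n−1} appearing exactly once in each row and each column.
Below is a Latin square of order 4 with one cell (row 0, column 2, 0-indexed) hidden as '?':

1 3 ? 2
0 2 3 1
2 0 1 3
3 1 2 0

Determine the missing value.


Row 0 contains symbols [1, 2, 3] — missing [0].
Column 2 contains symbols [1, 2, 3] — missing [0].
The missing symbol must appear in both missing sets; intersection = [0].
Therefore the hidden value is 0.

Missing value = 0.
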